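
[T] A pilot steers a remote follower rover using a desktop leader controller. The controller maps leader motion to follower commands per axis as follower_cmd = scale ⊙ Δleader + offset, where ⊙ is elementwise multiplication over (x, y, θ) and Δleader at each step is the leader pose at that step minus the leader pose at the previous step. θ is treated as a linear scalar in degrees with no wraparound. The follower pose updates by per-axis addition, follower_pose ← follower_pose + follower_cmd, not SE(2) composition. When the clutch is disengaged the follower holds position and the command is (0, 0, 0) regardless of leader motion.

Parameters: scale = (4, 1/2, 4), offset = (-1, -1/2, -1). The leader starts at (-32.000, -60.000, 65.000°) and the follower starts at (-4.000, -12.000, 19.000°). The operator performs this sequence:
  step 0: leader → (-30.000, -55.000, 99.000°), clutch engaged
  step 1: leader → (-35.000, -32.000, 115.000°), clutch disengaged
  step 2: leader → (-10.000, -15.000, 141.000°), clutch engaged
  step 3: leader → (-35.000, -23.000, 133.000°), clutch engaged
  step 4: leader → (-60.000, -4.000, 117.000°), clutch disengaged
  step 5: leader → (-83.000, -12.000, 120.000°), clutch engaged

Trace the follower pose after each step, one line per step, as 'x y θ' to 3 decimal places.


3.000 -10.000 154.000
3.000 -10.000 154.000
102.000 -2.000 257.000
1.000 -6.500 224.000
1.000 -6.500 224.000
-92.000 -11.000 235.000

step 0: Δleader=(2.000, 5.000, 34.000°), engaged; cmd=(7.000, 2.000, 135.000°) → follower=(3.000, -10.000, 154.000°)
step 1: Δleader=(-5.000, 23.000, 16.000°), disengaged; cmd=(0,0,0) → follower holds at (3.000, -10.000, 154.000°)
step 2: Δleader=(25.000, 17.000, 26.000°), engaged; cmd=(99.000, 8.000, 103.000°) → follower=(102.000, -2.000, 257.000°)
step 3: Δleader=(-25.000, -8.000, -8.000°), engaged; cmd=(-101.000, -4.500, -33.000°) → follower=(1.000, -6.500, 224.000°)
step 4: Δleader=(-25.000, 19.000, -16.000°), disengaged; cmd=(0,0,0) → follower holds at (1.000, -6.500, 224.000°)
step 5: Δleader=(-23.000, -8.000, 3.000°), engaged; cmd=(-93.000, -4.500, 11.000°) → follower=(-92.000, -11.000, 235.000°)


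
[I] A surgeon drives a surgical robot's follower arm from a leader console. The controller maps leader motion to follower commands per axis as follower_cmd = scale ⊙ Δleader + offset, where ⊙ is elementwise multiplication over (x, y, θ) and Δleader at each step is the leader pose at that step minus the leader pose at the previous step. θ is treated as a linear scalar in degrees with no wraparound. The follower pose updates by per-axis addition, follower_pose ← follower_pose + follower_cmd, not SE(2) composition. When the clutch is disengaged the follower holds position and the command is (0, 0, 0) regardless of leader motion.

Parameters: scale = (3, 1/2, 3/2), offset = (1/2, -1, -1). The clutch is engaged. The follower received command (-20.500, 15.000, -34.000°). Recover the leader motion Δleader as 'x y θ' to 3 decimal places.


axis x: (-20.500 − 1/2) / (3) = -7.000
axis y: (15.000 − -1) / (1/2) = 32.000
axis θ: (-34.000 − -1) / (3/2) = -22.000

-7.000 32.000 -22.000


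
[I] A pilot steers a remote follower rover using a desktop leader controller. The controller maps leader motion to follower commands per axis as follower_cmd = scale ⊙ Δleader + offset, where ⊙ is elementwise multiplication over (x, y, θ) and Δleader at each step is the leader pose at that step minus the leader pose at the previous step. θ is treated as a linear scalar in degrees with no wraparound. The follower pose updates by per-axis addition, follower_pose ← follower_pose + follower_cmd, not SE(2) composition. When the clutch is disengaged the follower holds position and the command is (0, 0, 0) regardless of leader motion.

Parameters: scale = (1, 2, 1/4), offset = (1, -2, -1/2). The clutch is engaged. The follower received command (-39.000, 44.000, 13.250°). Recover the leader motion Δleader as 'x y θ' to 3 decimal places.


-40.000 23.000 55.000

axis x: (-39.000 − 1) / (1) = -40.000
axis y: (44.000 − -2) / (2) = 23.000
axis θ: (13.250 − -1/2) / (1/4) = 55.000


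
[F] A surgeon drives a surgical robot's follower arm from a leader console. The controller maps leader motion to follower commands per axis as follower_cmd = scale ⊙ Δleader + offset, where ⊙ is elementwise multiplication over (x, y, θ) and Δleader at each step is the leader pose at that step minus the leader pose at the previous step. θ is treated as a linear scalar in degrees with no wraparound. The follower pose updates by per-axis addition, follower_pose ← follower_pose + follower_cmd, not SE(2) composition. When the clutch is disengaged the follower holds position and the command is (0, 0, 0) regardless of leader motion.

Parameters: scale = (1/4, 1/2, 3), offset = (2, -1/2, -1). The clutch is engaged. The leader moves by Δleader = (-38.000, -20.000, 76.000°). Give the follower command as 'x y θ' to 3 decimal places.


axis x: 1/4·-38.000 + 2 = -7.500
axis y: 1/2·-20.000 + -1/2 = -10.500
axis θ: 3·76.000 + -1 = 227.000

-7.500 -10.500 227.000


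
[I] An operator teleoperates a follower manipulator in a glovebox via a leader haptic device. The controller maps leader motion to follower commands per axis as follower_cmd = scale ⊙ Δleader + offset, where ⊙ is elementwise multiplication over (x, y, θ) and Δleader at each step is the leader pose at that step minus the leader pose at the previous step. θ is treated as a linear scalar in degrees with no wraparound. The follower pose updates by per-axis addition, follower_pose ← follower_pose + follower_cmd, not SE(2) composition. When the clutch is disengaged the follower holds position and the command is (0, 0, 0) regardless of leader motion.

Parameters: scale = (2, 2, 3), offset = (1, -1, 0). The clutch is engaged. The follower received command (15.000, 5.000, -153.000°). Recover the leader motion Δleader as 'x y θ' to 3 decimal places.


axis x: (15.000 − 1) / (2) = 7.000
axis y: (5.000 − -1) / (2) = 3.000
axis θ: (-153.000 − 0) / (3) = -51.000

7.000 3.000 -51.000


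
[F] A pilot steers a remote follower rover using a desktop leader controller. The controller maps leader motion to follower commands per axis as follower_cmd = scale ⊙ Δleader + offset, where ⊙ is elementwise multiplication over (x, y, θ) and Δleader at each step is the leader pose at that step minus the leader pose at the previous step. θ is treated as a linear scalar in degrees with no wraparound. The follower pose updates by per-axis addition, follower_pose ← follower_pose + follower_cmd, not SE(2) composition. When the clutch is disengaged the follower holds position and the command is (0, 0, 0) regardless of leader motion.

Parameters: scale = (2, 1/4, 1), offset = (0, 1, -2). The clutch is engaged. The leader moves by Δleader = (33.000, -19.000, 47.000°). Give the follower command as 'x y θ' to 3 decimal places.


66.000 -3.750 45.000

axis x: 2·33.000 + 0 = 66.000
axis y: 1/4·-19.000 + 1 = -3.750
axis θ: 1·47.000 + -2 = 45.000


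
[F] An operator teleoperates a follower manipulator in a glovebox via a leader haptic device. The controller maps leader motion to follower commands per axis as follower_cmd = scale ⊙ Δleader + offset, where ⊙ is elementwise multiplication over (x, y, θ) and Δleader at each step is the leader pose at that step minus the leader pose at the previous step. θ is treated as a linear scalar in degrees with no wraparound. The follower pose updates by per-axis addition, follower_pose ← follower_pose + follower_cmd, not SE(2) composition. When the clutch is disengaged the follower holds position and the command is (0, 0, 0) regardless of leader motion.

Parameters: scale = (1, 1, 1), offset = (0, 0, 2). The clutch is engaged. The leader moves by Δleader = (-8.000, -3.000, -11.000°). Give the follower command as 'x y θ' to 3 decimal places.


-8.000 -3.000 -9.000

axis x: 1·-8.000 + 0 = -8.000
axis y: 1·-3.000 + 0 = -3.000
axis θ: 1·-11.000 + 2 = -9.000


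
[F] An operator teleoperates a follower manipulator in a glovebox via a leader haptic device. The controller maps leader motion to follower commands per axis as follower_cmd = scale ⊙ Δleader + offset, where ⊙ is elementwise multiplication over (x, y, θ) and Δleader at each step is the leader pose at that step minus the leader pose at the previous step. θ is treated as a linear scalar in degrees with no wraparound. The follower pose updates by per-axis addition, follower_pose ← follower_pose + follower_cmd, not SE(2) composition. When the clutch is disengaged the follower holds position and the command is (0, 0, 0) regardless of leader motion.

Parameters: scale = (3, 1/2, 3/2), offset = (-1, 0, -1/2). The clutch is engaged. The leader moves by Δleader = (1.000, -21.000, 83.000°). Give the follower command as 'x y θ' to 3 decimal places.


axis x: 3·1.000 + -1 = 2.000
axis y: 1/2·-21.000 + 0 = -10.500
axis θ: 3/2·83.000 + -1/2 = 124.000

2.000 -10.500 124.000


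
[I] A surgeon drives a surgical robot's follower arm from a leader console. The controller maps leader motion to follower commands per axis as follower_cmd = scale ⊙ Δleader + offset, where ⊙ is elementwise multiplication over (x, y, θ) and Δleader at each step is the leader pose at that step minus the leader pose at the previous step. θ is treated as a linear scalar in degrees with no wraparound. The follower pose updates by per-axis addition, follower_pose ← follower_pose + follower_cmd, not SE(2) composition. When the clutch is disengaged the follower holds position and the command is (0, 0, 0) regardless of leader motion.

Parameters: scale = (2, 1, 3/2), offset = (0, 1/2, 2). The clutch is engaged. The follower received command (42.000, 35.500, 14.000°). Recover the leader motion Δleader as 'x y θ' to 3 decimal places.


21.000 35.000 8.000

axis x: (42.000 − 0) / (2) = 21.000
axis y: (35.500 − 1/2) / (1) = 35.000
axis θ: (14.000 − 2) / (3/2) = 8.000


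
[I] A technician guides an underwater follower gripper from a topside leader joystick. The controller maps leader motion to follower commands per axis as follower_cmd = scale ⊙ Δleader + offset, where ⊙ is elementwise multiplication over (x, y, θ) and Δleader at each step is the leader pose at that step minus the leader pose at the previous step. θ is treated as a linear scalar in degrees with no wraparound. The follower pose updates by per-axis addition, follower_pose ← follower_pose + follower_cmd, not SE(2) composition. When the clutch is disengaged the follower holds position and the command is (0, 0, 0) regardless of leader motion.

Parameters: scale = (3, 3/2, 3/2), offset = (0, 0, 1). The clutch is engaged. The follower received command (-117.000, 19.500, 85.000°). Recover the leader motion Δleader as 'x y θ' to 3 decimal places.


axis x: (-117.000 − 0) / (3) = -39.000
axis y: (19.500 − 0) / (3/2) = 13.000
axis θ: (85.000 − 1) / (3/2) = 56.000

-39.000 13.000 56.000


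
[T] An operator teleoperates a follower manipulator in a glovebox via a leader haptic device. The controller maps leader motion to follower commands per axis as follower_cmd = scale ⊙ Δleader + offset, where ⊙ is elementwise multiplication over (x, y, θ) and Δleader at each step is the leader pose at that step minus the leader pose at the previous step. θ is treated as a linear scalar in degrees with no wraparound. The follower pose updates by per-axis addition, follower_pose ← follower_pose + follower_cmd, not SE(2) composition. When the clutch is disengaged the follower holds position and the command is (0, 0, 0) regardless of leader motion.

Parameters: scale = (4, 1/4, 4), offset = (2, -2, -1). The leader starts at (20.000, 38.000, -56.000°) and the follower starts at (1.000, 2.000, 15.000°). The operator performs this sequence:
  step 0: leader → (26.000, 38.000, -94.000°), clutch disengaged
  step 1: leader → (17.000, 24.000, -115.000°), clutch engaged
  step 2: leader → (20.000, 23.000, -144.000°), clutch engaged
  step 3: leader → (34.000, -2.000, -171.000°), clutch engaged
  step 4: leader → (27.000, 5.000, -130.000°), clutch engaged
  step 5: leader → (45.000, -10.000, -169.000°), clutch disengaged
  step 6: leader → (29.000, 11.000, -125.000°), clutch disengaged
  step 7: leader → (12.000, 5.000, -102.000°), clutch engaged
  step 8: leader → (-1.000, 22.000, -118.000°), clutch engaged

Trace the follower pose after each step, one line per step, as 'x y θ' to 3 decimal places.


1.000 2.000 15.000
-33.000 -3.500 -70.000
-19.000 -5.750 -187.000
39.000 -14.000 -296.000
13.000 -14.250 -133.000
13.000 -14.250 -133.000
13.000 -14.250 -133.000
-53.000 -17.750 -42.000
-103.000 -15.500 -107.000

step 0: Δleader=(6.000, 0.000, -38.000°), disengaged; cmd=(0,0,0) → follower holds at (1.000, 2.000, 15.000°)
step 1: Δleader=(-9.000, -14.000, -21.000°), engaged; cmd=(-34.000, -5.500, -85.000°) → follower=(-33.000, -3.500, -70.000°)
step 2: Δleader=(3.000, -1.000, -29.000°), engaged; cmd=(14.000, -2.250, -117.000°) → follower=(-19.000, -5.750, -187.000°)
step 3: Δleader=(14.000, -25.000, -27.000°), engaged; cmd=(58.000, -8.250, -109.000°) → follower=(39.000, -14.000, -296.000°)
step 4: Δleader=(-7.000, 7.000, 41.000°), engaged; cmd=(-26.000, -0.250, 163.000°) → follower=(13.000, -14.250, -133.000°)
step 5: Δleader=(18.000, -15.000, -39.000°), disengaged; cmd=(0,0,0) → follower holds at (13.000, -14.250, -133.000°)
step 6: Δleader=(-16.000, 21.000, 44.000°), disengaged; cmd=(0,0,0) → follower holds at (13.000, -14.250, -133.000°)
step 7: Δleader=(-17.000, -6.000, 23.000°), engaged; cmd=(-66.000, -3.500, 91.000°) → follower=(-53.000, -17.750, -42.000°)
step 8: Δleader=(-13.000, 17.000, -16.000°), engaged; cmd=(-50.000, 2.250, -65.000°) → follower=(-103.000, -15.500, -107.000°)


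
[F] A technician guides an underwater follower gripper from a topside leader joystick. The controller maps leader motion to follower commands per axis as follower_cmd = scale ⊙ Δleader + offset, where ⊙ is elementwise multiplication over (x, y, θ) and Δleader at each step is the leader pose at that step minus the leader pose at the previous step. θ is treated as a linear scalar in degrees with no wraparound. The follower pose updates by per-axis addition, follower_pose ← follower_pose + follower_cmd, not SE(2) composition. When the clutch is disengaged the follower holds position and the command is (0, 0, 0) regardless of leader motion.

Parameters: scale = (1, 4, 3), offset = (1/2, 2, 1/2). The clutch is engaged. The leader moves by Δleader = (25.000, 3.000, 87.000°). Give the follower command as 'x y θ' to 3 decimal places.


25.500 14.000 261.500

axis x: 1·25.000 + 1/2 = 25.500
axis y: 4·3.000 + 2 = 14.000
axis θ: 3·87.000 + 1/2 = 261.500


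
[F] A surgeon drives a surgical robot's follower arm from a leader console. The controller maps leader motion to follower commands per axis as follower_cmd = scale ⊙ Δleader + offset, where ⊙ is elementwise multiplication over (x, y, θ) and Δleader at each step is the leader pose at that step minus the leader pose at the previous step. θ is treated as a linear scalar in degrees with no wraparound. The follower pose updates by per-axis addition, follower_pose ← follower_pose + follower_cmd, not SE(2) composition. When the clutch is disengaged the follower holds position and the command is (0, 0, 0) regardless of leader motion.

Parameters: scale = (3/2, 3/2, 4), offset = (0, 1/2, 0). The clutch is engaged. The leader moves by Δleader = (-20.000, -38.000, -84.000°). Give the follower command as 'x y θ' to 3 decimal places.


-30.000 -56.500 -336.000

axis x: 3/2·-20.000 + 0 = -30.000
axis y: 3/2·-38.000 + 1/2 = -56.500
axis θ: 4·-84.000 + 0 = -336.000


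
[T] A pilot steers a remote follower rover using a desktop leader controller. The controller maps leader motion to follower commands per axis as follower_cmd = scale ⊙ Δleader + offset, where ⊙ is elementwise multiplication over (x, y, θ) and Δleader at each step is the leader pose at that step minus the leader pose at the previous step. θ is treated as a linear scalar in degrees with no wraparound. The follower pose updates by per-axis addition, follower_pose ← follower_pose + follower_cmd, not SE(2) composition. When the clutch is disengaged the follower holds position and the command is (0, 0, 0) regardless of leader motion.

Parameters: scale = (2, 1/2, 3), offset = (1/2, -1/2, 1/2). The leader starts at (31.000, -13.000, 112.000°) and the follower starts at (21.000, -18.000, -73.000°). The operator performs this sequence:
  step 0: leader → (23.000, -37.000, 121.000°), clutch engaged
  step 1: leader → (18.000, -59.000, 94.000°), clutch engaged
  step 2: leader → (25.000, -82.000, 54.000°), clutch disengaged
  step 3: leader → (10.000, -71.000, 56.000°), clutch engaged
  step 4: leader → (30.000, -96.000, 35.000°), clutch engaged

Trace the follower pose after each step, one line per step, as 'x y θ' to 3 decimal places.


step 0: Δleader=(-8.000, -24.000, 9.000°), engaged; cmd=(-15.500, -12.500, 27.500°) → follower=(5.500, -30.500, -45.500°)
step 1: Δleader=(-5.000, -22.000, -27.000°), engaged; cmd=(-9.500, -11.500, -80.500°) → follower=(-4.000, -42.000, -126.000°)
step 2: Δleader=(7.000, -23.000, -40.000°), disengaged; cmd=(0,0,0) → follower holds at (-4.000, -42.000, -126.000°)
step 3: Δleader=(-15.000, 11.000, 2.000°), engaged; cmd=(-29.500, 5.000, 6.500°) → follower=(-33.500, -37.000, -119.500°)
step 4: Δleader=(20.000, -25.000, -21.000°), engaged; cmd=(40.500, -13.000, -62.500°) → follower=(7.000, -50.000, -182.000°)

5.500 -30.500 -45.500
-4.000 -42.000 -126.000
-4.000 -42.000 -126.000
-33.500 -37.000 -119.500
7.000 -50.000 -182.000


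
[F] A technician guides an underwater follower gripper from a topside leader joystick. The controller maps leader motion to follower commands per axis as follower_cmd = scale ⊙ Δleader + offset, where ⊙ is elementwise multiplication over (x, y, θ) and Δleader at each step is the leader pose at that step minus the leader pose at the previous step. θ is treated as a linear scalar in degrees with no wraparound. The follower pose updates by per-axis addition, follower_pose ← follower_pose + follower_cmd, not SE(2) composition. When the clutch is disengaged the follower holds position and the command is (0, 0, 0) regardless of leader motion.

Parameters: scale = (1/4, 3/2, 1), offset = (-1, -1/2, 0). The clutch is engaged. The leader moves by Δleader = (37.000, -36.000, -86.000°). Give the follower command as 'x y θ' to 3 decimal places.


axis x: 1/4·37.000 + -1 = 8.250
axis y: 3/2·-36.000 + -1/2 = -54.500
axis θ: 1·-86.000 + 0 = -86.000

8.250 -54.500 -86.000


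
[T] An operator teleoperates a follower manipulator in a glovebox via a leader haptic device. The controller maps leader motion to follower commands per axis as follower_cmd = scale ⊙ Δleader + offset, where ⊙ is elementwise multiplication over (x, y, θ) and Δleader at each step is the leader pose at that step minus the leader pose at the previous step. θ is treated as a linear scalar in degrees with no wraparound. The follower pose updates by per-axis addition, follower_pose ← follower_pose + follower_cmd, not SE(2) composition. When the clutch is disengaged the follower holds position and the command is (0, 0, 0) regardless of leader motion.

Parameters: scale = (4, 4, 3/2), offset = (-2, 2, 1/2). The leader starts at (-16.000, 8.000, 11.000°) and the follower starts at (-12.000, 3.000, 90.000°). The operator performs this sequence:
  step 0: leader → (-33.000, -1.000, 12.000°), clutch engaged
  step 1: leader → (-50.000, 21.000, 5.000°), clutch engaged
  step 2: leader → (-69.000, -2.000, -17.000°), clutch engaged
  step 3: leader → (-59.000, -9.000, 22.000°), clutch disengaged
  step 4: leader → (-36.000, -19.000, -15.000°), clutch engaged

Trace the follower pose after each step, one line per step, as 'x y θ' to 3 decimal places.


step 0: Δleader=(-17.000, -9.000, 1.000°), engaged; cmd=(-70.000, -34.000, 2.000°) → follower=(-82.000, -31.000, 92.000°)
step 1: Δleader=(-17.000, 22.000, -7.000°), engaged; cmd=(-70.000, 90.000, -10.000°) → follower=(-152.000, 59.000, 82.000°)
step 2: Δleader=(-19.000, -23.000, -22.000°), engaged; cmd=(-78.000, -90.000, -32.500°) → follower=(-230.000, -31.000, 49.500°)
step 3: Δleader=(10.000, -7.000, 39.000°), disengaged; cmd=(0,0,0) → follower holds at (-230.000, -31.000, 49.500°)
step 4: Δleader=(23.000, -10.000, -37.000°), engaged; cmd=(90.000, -38.000, -55.000°) → follower=(-140.000, -69.000, -5.500°)

-82.000 -31.000 92.000
-152.000 59.000 82.000
-230.000 -31.000 49.500
-230.000 -31.000 49.500
-140.000 -69.000 -5.500


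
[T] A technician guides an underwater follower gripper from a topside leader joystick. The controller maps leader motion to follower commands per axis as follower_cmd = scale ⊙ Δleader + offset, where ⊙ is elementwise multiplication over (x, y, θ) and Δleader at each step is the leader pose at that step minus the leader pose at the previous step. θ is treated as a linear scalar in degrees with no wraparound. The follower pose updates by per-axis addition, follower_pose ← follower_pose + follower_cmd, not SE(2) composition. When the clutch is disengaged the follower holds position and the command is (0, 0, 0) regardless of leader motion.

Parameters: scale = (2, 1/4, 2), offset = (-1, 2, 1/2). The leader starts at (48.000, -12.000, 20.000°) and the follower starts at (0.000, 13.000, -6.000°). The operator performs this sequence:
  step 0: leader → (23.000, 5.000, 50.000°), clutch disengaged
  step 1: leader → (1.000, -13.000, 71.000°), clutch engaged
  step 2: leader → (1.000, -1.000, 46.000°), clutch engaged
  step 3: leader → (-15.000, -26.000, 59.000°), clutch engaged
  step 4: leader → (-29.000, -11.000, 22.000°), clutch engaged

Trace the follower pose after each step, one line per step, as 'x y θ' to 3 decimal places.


step 0: Δleader=(-25.000, 17.000, 30.000°), disengaged; cmd=(0,0,0) → follower holds at (0.000, 13.000, -6.000°)
step 1: Δleader=(-22.000, -18.000, 21.000°), engaged; cmd=(-45.000, -2.500, 42.500°) → follower=(-45.000, 10.500, 36.500°)
step 2: Δleader=(0.000, 12.000, -25.000°), engaged; cmd=(-1.000, 5.000, -49.500°) → follower=(-46.000, 15.500, -13.000°)
step 3: Δleader=(-16.000, -25.000, 13.000°), engaged; cmd=(-33.000, -4.250, 26.500°) → follower=(-79.000, 11.250, 13.500°)
step 4: Δleader=(-14.000, 15.000, -37.000°), engaged; cmd=(-29.000, 5.750, -73.500°) → follower=(-108.000, 17.000, -60.000°)

0.000 13.000 -6.000
-45.000 10.500 36.500
-46.000 15.500 -13.000
-79.000 11.250 13.500
-108.000 17.000 -60.000


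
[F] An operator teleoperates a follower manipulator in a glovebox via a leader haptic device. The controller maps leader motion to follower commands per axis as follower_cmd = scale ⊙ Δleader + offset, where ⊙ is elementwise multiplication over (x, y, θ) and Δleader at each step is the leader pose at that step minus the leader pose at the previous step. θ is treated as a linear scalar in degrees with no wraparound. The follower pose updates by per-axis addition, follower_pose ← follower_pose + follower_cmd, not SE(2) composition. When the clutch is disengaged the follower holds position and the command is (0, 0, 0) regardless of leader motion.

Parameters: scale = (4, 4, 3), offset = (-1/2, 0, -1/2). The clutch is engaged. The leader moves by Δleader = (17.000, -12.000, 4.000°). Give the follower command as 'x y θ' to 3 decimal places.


axis x: 4·17.000 + -1/2 = 67.500
axis y: 4·-12.000 + 0 = -48.000
axis θ: 3·4.000 + -1/2 = 11.500

67.500 -48.000 11.500


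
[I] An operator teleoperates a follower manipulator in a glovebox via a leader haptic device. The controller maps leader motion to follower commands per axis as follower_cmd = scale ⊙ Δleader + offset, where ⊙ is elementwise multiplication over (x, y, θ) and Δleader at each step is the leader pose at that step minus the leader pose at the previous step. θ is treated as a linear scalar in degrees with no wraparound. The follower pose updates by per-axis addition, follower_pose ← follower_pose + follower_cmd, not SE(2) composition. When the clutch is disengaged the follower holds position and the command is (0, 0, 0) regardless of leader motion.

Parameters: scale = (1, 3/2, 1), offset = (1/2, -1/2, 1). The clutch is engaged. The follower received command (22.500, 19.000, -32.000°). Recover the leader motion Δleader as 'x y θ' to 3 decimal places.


axis x: (22.500 − 1/2) / (1) = 22.000
axis y: (19.000 − -1/2) / (3/2) = 13.000
axis θ: (-32.000 − 1) / (1) = -33.000

22.000 13.000 -33.000


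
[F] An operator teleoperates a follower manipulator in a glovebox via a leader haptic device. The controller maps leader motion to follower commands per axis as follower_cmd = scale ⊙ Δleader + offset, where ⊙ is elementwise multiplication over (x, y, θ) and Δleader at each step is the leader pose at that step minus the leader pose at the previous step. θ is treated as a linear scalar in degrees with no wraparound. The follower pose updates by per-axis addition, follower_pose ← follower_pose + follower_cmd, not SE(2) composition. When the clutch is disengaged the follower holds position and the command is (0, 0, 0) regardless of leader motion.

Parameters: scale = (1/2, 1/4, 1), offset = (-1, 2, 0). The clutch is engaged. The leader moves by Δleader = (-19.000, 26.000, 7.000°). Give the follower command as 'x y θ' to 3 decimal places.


axis x: 1/2·-19.000 + -1 = -10.500
axis y: 1/4·26.000 + 2 = 8.500
axis θ: 1·7.000 + 0 = 7.000

-10.500 8.500 7.000


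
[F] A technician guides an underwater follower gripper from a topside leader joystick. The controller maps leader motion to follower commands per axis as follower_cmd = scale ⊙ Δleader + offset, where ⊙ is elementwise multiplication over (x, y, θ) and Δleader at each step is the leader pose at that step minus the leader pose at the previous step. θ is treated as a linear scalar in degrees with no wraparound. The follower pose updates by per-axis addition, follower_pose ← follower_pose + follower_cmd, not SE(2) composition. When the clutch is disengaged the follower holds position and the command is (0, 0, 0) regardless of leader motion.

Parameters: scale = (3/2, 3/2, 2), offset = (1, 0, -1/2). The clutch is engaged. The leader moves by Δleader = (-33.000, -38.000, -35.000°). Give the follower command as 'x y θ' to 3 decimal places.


-48.500 -57.000 -70.500

axis x: 3/2·-33.000 + 1 = -48.500
axis y: 3/2·-38.000 + 0 = -57.000
axis θ: 2·-35.000 + -1/2 = -70.500


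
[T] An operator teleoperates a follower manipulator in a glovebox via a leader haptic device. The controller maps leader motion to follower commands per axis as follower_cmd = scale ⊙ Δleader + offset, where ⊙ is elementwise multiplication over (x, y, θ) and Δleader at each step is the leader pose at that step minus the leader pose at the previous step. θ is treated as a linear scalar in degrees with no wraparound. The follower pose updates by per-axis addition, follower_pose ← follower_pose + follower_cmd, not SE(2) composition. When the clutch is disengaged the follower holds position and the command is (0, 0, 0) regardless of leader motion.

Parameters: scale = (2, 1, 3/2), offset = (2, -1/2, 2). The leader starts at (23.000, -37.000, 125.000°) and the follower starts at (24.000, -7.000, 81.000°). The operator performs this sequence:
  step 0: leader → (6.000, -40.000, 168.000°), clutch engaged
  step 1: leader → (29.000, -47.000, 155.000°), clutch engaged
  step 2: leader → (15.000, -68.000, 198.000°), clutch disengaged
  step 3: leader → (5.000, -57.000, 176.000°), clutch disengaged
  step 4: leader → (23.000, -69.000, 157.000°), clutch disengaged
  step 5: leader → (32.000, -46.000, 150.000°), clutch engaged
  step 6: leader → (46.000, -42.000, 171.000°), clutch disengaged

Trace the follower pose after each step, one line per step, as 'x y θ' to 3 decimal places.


-8.000 -10.500 147.500
40.000 -18.000 130.000
40.000 -18.000 130.000
40.000 -18.000 130.000
40.000 -18.000 130.000
60.000 4.500 121.500
60.000 4.500 121.500

step 0: Δleader=(-17.000, -3.000, 43.000°), engaged; cmd=(-32.000, -3.500, 66.500°) → follower=(-8.000, -10.500, 147.500°)
step 1: Δleader=(23.000, -7.000, -13.000°), engaged; cmd=(48.000, -7.500, -17.500°) → follower=(40.000, -18.000, 130.000°)
step 2: Δleader=(-14.000, -21.000, 43.000°), disengaged; cmd=(0,0,0) → follower holds at (40.000, -18.000, 130.000°)
step 3: Δleader=(-10.000, 11.000, -22.000°), disengaged; cmd=(0,0,0) → follower holds at (40.000, -18.000, 130.000°)
step 4: Δleader=(18.000, -12.000, -19.000°), disengaged; cmd=(0,0,0) → follower holds at (40.000, -18.000, 130.000°)
step 5: Δleader=(9.000, 23.000, -7.000°), engaged; cmd=(20.000, 22.500, -8.500°) → follower=(60.000, 4.500, 121.500°)
step 6: Δleader=(14.000, 4.000, 21.000°), disengaged; cmd=(0,0,0) → follower holds at (60.000, 4.500, 121.500°)


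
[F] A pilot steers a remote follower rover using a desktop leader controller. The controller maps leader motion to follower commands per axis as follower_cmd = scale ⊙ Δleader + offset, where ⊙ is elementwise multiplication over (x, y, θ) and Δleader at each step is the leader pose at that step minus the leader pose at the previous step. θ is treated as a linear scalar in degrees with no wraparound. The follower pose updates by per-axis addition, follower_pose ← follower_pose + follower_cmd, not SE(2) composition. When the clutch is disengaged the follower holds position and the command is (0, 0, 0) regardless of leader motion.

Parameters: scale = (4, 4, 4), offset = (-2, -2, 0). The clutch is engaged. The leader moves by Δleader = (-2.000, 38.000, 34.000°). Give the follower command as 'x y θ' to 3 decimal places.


axis x: 4·-2.000 + -2 = -10.000
axis y: 4·38.000 + -2 = 150.000
axis θ: 4·34.000 + 0 = 136.000

-10.000 150.000 136.000


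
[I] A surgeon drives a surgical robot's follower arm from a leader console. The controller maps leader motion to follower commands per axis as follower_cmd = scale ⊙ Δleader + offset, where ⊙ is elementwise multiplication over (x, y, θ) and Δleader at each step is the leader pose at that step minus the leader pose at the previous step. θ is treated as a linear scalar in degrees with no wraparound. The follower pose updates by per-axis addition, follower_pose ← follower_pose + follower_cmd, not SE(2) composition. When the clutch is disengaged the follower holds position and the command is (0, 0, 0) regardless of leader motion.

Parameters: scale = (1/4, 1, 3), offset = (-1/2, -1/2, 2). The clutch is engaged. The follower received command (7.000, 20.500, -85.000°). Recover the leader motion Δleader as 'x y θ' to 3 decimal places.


30.000 21.000 -29.000

axis x: (7.000 − -1/2) / (1/4) = 30.000
axis y: (20.500 − -1/2) / (1) = 21.000
axis θ: (-85.000 − 2) / (3) = -29.000


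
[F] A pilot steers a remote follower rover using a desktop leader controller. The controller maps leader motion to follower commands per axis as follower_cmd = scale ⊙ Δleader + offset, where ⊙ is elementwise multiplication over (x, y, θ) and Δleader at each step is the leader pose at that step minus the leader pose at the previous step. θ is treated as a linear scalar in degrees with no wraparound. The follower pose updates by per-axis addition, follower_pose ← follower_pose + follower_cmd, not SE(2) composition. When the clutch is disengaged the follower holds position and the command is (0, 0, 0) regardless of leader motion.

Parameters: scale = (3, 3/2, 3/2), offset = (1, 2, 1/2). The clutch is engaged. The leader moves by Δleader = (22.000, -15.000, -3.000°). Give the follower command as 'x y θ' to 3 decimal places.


67.000 -20.500 -4.000

axis x: 3·22.000 + 1 = 67.000
axis y: 3/2·-15.000 + 2 = -20.500
axis θ: 3/2·-3.000 + 1/2 = -4.000


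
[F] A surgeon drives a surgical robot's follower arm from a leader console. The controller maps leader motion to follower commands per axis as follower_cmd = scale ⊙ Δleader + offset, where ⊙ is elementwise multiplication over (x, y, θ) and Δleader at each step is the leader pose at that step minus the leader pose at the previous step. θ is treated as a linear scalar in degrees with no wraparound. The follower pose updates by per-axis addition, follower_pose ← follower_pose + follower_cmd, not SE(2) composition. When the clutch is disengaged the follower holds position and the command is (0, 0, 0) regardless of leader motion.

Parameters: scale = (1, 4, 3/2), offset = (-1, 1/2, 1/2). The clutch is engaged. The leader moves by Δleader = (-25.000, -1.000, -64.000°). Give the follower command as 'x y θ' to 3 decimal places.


-26.000 -3.500 -95.500

axis x: 1·-25.000 + -1 = -26.000
axis y: 4·-1.000 + 1/2 = -3.500
axis θ: 3/2·-64.000 + 1/2 = -95.500


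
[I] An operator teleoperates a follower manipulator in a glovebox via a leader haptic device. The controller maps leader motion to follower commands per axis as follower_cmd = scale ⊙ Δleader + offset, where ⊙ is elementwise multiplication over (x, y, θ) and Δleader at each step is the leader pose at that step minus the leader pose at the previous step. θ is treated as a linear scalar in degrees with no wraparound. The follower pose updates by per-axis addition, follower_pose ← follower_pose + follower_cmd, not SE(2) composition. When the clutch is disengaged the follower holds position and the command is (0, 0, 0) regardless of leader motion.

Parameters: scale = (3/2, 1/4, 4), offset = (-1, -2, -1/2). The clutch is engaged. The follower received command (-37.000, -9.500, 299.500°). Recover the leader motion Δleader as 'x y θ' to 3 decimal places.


axis x: (-37.000 − -1) / (3/2) = -24.000
axis y: (-9.500 − -2) / (1/4) = -30.000
axis θ: (299.500 − -1/2) / (4) = 75.000

-24.000 -30.000 75.000


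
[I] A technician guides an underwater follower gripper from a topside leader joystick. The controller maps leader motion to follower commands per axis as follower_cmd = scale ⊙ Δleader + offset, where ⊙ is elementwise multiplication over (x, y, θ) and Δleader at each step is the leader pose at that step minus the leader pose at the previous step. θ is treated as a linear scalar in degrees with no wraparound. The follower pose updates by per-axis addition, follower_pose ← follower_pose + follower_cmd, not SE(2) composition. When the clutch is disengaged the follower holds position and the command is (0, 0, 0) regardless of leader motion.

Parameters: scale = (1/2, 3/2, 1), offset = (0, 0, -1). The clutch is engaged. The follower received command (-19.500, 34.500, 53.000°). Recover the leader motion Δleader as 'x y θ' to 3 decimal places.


-39.000 23.000 54.000

axis x: (-19.500 − 0) / (1/2) = -39.000
axis y: (34.500 − 0) / (3/2) = 23.000
axis θ: (53.000 − -1) / (1) = 54.000


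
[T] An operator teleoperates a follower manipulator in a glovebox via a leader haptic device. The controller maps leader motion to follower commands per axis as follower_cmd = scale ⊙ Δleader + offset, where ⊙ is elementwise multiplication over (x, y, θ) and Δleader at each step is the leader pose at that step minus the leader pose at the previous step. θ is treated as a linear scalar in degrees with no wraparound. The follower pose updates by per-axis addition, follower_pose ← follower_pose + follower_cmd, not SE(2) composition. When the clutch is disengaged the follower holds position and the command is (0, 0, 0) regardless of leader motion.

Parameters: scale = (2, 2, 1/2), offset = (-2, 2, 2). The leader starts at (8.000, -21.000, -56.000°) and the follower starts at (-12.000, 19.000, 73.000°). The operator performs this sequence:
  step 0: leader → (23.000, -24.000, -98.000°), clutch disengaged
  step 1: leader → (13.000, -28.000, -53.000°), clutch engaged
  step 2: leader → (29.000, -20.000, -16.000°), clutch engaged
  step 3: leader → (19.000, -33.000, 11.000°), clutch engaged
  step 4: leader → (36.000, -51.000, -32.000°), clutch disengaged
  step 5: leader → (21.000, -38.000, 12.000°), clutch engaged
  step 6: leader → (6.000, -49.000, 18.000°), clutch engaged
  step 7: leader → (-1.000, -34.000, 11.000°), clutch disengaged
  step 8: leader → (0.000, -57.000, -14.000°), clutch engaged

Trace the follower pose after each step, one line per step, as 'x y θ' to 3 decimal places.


step 0: Δleader=(15.000, -3.000, -42.000°), disengaged; cmd=(0,0,0) → follower holds at (-12.000, 19.000, 73.000°)
step 1: Δleader=(-10.000, -4.000, 45.000°), engaged; cmd=(-22.000, -6.000, 24.500°) → follower=(-34.000, 13.000, 97.500°)
step 2: Δleader=(16.000, 8.000, 37.000°), engaged; cmd=(30.000, 18.000, 20.500°) → follower=(-4.000, 31.000, 118.000°)
step 3: Δleader=(-10.000, -13.000, 27.000°), engaged; cmd=(-22.000, -24.000, 15.500°) → follower=(-26.000, 7.000, 133.500°)
step 4: Δleader=(17.000, -18.000, -43.000°), disengaged; cmd=(0,0,0) → follower holds at (-26.000, 7.000, 133.500°)
step 5: Δleader=(-15.000, 13.000, 44.000°), engaged; cmd=(-32.000, 28.000, 24.000°) → follower=(-58.000, 35.000, 157.500°)
step 6: Δleader=(-15.000, -11.000, 6.000°), engaged; cmd=(-32.000, -20.000, 5.000°) → follower=(-90.000, 15.000, 162.500°)
step 7: Δleader=(-7.000, 15.000, -7.000°), disengaged; cmd=(0,0,0) → follower holds at (-90.000, 15.000, 162.500°)
step 8: Δleader=(1.000, -23.000, -25.000°), engaged; cmd=(0.000, -44.000, -10.500°) → follower=(-90.000, -29.000, 152.000°)

-12.000 19.000 73.000
-34.000 13.000 97.500
-4.000 31.000 118.000
-26.000 7.000 133.500
-26.000 7.000 133.500
-58.000 35.000 157.500
-90.000 15.000 162.500
-90.000 15.000 162.500
-90.000 -29.000 152.000


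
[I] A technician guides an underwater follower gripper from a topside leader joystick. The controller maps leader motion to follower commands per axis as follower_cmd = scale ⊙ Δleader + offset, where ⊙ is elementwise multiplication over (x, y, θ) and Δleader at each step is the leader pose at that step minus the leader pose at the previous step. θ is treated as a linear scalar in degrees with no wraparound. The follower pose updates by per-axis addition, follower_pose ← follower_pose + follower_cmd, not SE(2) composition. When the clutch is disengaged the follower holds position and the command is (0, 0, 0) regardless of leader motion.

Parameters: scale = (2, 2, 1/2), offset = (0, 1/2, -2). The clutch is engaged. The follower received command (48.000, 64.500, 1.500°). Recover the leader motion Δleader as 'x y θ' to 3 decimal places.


axis x: (48.000 − 0) / (2) = 24.000
axis y: (64.500 − 1/2) / (2) = 32.000
axis θ: (1.500 − -2) / (1/2) = 7.000

24.000 32.000 7.000


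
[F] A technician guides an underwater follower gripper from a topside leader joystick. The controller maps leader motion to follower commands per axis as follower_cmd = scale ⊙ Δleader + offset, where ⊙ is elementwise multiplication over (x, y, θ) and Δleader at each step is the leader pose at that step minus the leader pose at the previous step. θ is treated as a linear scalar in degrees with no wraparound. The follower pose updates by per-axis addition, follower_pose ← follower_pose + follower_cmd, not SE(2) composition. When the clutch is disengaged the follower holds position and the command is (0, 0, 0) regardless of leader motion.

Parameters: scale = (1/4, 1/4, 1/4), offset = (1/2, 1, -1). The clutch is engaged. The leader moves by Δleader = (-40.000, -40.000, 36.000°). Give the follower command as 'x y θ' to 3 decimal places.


axis x: 1/4·-40.000 + 1/2 = -9.500
axis y: 1/4·-40.000 + 1 = -9.000
axis θ: 1/4·36.000 + -1 = 8.000

-9.500 -9.000 8.000


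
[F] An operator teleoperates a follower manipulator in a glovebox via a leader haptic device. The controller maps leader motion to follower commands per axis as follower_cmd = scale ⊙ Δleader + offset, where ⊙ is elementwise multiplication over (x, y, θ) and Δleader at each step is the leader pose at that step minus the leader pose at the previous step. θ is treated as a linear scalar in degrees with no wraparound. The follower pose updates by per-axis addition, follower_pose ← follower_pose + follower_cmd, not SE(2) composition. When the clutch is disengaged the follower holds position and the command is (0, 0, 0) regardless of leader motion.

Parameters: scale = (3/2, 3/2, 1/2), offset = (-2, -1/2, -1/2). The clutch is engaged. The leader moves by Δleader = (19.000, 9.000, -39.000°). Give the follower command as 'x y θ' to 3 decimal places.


26.500 13.000 -20.000

axis x: 3/2·19.000 + -2 = 26.500
axis y: 3/2·9.000 + -1/2 = 13.000
axis θ: 1/2·-39.000 + -1/2 = -20.000
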